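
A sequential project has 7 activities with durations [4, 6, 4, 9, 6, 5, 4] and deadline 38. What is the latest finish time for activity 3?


LF(activity 3) = deadline - sum of successor durations
Successors: activities 4 through 7 with durations [9, 6, 5, 4]
Sum of successor durations = 24
LF = 38 - 24 = 14

14


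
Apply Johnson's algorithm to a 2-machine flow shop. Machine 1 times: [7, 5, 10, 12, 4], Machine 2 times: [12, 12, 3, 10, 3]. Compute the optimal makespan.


Apply Johnson's rule:
  Group 1 (a <= b): [(2, 5, 12), (1, 7, 12)]
  Group 2 (a > b): [(4, 12, 10), (3, 10, 3), (5, 4, 3)]
Optimal job order: [2, 1, 4, 3, 5]
Schedule:
  Job 2: M1 done at 5, M2 done at 17
  Job 1: M1 done at 12, M2 done at 29
  Job 4: M1 done at 24, M2 done at 39
  Job 3: M1 done at 34, M2 done at 42
  Job 5: M1 done at 38, M2 done at 45
Makespan = 45

45


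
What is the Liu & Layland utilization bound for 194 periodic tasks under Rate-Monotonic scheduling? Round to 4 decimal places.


Compute 2^(1/194) = 1.0035793141
Subtract 1: 1.0035793141 - 1 = 0.0035793141
Multiply by n: 194 * 0.0035793141 = 0.6943869354
Round to 4 dp: 0.6944

0.6944


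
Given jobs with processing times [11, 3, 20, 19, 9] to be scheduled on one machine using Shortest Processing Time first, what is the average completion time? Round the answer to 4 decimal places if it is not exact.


Sort jobs by processing time (SPT order): [3, 9, 11, 19, 20]
Compute completion times sequentially:
  Job 1: processing = 3, completes at 3
  Job 2: processing = 9, completes at 12
  Job 3: processing = 11, completes at 23
  Job 4: processing = 19, completes at 42
  Job 5: processing = 20, completes at 62
Sum of completion times = 142
Average completion time = 142/5 = 28.4

28.4


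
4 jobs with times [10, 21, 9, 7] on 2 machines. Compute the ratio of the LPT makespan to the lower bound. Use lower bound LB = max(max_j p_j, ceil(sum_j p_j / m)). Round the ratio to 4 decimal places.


LPT order: [21, 10, 9, 7]
Machine loads after assignment: [21, 26]
LPT makespan = 26
Lower bound = max(max_job, ceil(total/2)) = max(21, 24) = 24
Ratio = 26 / 24 = 1.0833

1.0833


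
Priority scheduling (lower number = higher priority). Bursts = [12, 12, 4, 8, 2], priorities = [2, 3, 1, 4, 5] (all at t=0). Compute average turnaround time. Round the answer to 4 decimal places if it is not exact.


Sort by priority (ascending = highest first):
Order: [(1, 4), (2, 12), (3, 12), (4, 8), (5, 2)]
Completion times:
  Priority 1, burst=4, C=4
  Priority 2, burst=12, C=16
  Priority 3, burst=12, C=28
  Priority 4, burst=8, C=36
  Priority 5, burst=2, C=38
Average turnaround = 122/5 = 24.4

24.4


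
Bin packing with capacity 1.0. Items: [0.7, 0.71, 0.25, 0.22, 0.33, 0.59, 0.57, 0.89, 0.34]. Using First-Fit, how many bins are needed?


Place items sequentially using First-Fit:
  Item 0.7 -> new Bin 1
  Item 0.71 -> new Bin 2
  Item 0.25 -> Bin 1 (now 0.95)
  Item 0.22 -> Bin 2 (now 0.93)
  Item 0.33 -> new Bin 3
  Item 0.59 -> Bin 3 (now 0.92)
  Item 0.57 -> new Bin 4
  Item 0.89 -> new Bin 5
  Item 0.34 -> Bin 4 (now 0.91)
Total bins used = 5

5


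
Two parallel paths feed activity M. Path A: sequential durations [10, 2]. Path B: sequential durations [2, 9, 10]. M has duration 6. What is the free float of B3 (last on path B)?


ES(B3) = sum of predecessors on chain B = 11
EF(B3) = ES + duration = 11 + 10 = 21
Successor of B3 is M. ES(M) = max(sum(A), sum(B)) = max(12, 21) = 21
Free float = ES(successor) - EF(current) = 21 - 21 = 0

0


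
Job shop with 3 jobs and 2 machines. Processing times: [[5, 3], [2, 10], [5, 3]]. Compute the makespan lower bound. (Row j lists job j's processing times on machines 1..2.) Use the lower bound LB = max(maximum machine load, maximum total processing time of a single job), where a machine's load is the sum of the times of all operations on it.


Machine loads:
  Machine 1: 5 + 2 + 5 = 12
  Machine 2: 3 + 10 + 3 = 16
Max machine load = 16
Job totals:
  Job 1: 8
  Job 2: 12
  Job 3: 8
Max job total = 12
Lower bound = max(16, 12) = 16

16


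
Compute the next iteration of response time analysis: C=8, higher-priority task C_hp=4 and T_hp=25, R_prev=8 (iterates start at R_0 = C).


R_next = C + ceil(R_prev / T_hp) * C_hp
ceil(8 / 25) = ceil(0.32) = 1
Interference = 1 * 4 = 4
R_next = 8 + 4 = 12

12


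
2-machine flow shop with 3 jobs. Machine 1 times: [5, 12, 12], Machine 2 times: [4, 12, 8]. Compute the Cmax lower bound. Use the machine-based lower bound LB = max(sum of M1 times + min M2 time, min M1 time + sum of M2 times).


LB1 = sum(M1 times) + min(M2 times) = 29 + 4 = 33
LB2 = min(M1 times) + sum(M2 times) = 5 + 24 = 29
Lower bound = max(LB1, LB2) = max(33, 29) = 33

33


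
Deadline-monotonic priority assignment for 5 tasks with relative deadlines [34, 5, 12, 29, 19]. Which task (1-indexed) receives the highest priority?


Sort tasks by relative deadline (ascending):
  Task 2: deadline = 5
  Task 3: deadline = 12
  Task 5: deadline = 19
  Task 4: deadline = 29
  Task 1: deadline = 34
Priority order (highest first): [2, 3, 5, 4, 1]
Highest priority task = 2

2


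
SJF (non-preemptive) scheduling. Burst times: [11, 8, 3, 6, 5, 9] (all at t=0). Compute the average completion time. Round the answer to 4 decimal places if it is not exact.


SJF order (ascending): [3, 5, 6, 8, 9, 11]
Completion times:
  Job 1: burst=3, C=3
  Job 2: burst=5, C=8
  Job 3: burst=6, C=14
  Job 4: burst=8, C=22
  Job 5: burst=9, C=31
  Job 6: burst=11, C=42
Average completion = 120/6 = 20.0

20.0


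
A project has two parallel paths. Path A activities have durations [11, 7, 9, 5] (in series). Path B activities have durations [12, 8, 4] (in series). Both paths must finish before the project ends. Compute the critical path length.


Path A total = 11 + 7 + 9 + 5 = 32
Path B total = 12 + 8 + 4 = 24
Critical path = longest path = max(32, 24) = 32

32


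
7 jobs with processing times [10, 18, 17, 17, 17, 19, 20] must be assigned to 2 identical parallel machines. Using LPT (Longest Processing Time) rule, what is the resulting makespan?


Sort jobs in decreasing order (LPT): [20, 19, 18, 17, 17, 17, 10]
Assign each job to the least loaded machine:
  Machine 1: jobs [20, 17, 17, 10], load = 64
  Machine 2: jobs [19, 18, 17], load = 54
Makespan = max load = 64

64


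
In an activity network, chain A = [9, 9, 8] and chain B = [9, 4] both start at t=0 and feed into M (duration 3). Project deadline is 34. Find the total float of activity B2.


Forward pass: ES(B2) = sum of predecessors on chain B = 9
EF = ES + duration = 9 + 4 = 13
Backward pass: LF(M) = deadline = 34; LS(M) = 34 - 3 = 31
LF(B2) = LS(M) - sum(successors on chain B) = 31 - 0 = 31
LS = LF - duration = 31 - 4 = 27
Total float = LS - ES = 27 - 9 = 18

18


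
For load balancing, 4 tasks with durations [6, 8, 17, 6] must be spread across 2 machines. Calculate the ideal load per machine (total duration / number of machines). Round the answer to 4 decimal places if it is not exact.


Total processing time = 6 + 8 + 17 + 6 = 37
Number of machines = 2
Ideal balanced load = 37 / 2 = 18.5

18.5


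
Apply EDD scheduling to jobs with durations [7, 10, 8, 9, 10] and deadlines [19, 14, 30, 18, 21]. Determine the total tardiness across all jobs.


Sort by due date (EDD order): [(10, 14), (9, 18), (7, 19), (10, 21), (8, 30)]
Compute completion times and tardiness:
  Job 1: p=10, d=14, C=10, tardiness=max(0,10-14)=0
  Job 2: p=9, d=18, C=19, tardiness=max(0,19-18)=1
  Job 3: p=7, d=19, C=26, tardiness=max(0,26-19)=7
  Job 4: p=10, d=21, C=36, tardiness=max(0,36-21)=15
  Job 5: p=8, d=30, C=44, tardiness=max(0,44-30)=14
Total tardiness = 37

37


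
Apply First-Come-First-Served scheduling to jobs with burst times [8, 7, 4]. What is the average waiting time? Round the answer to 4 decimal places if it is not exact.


FCFS order (as given): [8, 7, 4]
Waiting times:
  Job 1: wait = 0
  Job 2: wait = 8
  Job 3: wait = 15
Sum of waiting times = 23
Average waiting time = 23/3 = 7.6667

7.6667


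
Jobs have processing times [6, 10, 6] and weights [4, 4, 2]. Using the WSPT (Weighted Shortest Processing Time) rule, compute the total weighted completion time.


Compute p/w ratios and sort ascending (WSPT): [(6, 4), (10, 4), (6, 2)]
Compute weighted completion times:
  Job (p=6,w=4): C=6, w*C=4*6=24
  Job (p=10,w=4): C=16, w*C=4*16=64
  Job (p=6,w=2): C=22, w*C=2*22=44
Total weighted completion time = 132

132


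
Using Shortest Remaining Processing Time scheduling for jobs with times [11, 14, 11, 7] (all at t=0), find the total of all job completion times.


Since all jobs arrive at t=0, SRPT equals SPT ordering.
SPT order: [7, 11, 11, 14]
Completion times:
  Job 1: p=7, C=7
  Job 2: p=11, C=18
  Job 3: p=11, C=29
  Job 4: p=14, C=43
Total completion time = 7 + 18 + 29 + 43 = 97

97


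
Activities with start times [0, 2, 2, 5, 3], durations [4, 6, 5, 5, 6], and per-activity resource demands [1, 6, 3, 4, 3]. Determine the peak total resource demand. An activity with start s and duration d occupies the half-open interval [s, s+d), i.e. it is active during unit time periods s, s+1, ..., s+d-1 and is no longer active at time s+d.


Each activity i is active on [start_i, start_i + duration_i).
Compute total resource usage per time slot:
  t=0: active resources = [1], total = 1
  t=1: active resources = [1], total = 1
  t=2: active resources = [1, 6, 3], total = 10
  t=3: active resources = [1, 6, 3, 3], total = 13
  t=4: active resources = [6, 3, 3], total = 12
  t=5: active resources = [6, 3, 4, 3], total = 16
  t=6: active resources = [6, 3, 4, 3], total = 16
  t=7: active resources = [6, 4, 3], total = 13
  t=8: active resources = [4, 3], total = 7
  t=9: active resources = [4], total = 4
Peak resource demand = 16

16


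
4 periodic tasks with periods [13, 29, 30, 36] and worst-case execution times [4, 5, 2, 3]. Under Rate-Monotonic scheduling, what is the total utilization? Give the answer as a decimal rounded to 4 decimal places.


Compute individual utilizations (exact fractions):
  Task 1: C/T = 4/13 (approx. 0.3077)
  Task 2: C/T = 5/29 (approx. 0.1724)
  Task 3: C/T = 2/30 = 1/15 (approx. 0.0667)
  Task 4: C/T = 3/36 = 1/12 (approx. 0.0833)
Total utilization U = 4/13 + 5/29 + 1/15 + 1/12 = 4751/7540
Rounded to 4 decimal places: U = 0.6301
RM (Liu & Layland) bound for 4 tasks = 0.756828; compare with U = 4751/7540 (approx. 0.630106)
U <= bound, so schedulable by RM sufficient condition.

0.6301


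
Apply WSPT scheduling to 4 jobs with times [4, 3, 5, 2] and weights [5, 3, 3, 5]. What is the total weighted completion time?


Compute p/w ratios and sort ascending (WSPT): [(2, 5), (4, 5), (3, 3), (5, 3)]
Compute weighted completion times:
  Job (p=2,w=5): C=2, w*C=5*2=10
  Job (p=4,w=5): C=6, w*C=5*6=30
  Job (p=3,w=3): C=9, w*C=3*9=27
  Job (p=5,w=3): C=14, w*C=3*14=42
Total weighted completion time = 109

109


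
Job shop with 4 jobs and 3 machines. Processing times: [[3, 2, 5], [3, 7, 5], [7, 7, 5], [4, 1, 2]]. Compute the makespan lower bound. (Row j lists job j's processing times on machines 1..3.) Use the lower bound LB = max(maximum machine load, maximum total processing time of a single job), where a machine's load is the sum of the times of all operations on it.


Machine loads:
  Machine 1: 3 + 3 + 7 + 4 = 17
  Machine 2: 2 + 7 + 7 + 1 = 17
  Machine 3: 5 + 5 + 5 + 2 = 17
Max machine load = 17
Job totals:
  Job 1: 10
  Job 2: 15
  Job 3: 19
  Job 4: 7
Max job total = 19
Lower bound = max(17, 19) = 19

19


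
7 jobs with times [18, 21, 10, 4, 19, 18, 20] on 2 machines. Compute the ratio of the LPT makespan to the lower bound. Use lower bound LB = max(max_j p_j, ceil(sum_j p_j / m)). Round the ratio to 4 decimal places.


LPT order: [21, 20, 19, 18, 18, 10, 4]
Machine loads after assignment: [57, 53]
LPT makespan = 57
Lower bound = max(max_job, ceil(total/2)) = max(21, 55) = 55
Ratio = 57 / 55 = 1.0364

1.0364


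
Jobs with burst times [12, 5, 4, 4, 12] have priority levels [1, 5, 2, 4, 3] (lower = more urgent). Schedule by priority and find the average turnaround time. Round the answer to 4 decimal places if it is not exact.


Sort by priority (ascending = highest first):
Order: [(1, 12), (2, 4), (3, 12), (4, 4), (5, 5)]
Completion times:
  Priority 1, burst=12, C=12
  Priority 2, burst=4, C=16
  Priority 3, burst=12, C=28
  Priority 4, burst=4, C=32
  Priority 5, burst=5, C=37
Average turnaround = 125/5 = 25.0

25.0


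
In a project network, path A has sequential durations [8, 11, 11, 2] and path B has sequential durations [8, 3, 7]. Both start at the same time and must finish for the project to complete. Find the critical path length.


Path A total = 8 + 11 + 11 + 2 = 32
Path B total = 8 + 3 + 7 = 18
Critical path = longest path = max(32, 18) = 32

32


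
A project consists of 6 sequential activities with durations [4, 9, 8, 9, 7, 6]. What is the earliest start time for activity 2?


Activity 2 starts after activities 1 through 1 complete.
Predecessor durations: [4]
ES = 4 = 4

4


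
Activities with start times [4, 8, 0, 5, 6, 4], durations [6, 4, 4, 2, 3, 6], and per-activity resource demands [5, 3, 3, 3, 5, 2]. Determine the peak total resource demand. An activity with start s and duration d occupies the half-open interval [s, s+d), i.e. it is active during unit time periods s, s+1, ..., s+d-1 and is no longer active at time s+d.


Each activity i is active on [start_i, start_i + duration_i).
Compute total resource usage per time slot:
  t=0: active resources = [3], total = 3
  t=1: active resources = [3], total = 3
  t=2: active resources = [3], total = 3
  t=3: active resources = [3], total = 3
  t=4: active resources = [5, 2], total = 7
  t=5: active resources = [5, 3, 2], total = 10
  t=6: active resources = [5, 3, 5, 2], total = 15
  t=7: active resources = [5, 5, 2], total = 12
  t=8: active resources = [5, 3, 5, 2], total = 15
  t=9: active resources = [5, 3, 2], total = 10
  t=10: active resources = [3], total = 3
  t=11: active resources = [3], total = 3
Peak resource demand = 15

15


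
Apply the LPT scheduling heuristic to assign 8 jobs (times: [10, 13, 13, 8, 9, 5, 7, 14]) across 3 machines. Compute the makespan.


Sort jobs in decreasing order (LPT): [14, 13, 13, 10, 9, 8, 7, 5]
Assign each job to the least loaded machine:
  Machine 1: jobs [14, 8, 7], load = 29
  Machine 2: jobs [13, 10], load = 23
  Machine 3: jobs [13, 9, 5], load = 27
Makespan = max load = 29

29


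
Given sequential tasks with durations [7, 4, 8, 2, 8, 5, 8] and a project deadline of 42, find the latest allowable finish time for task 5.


LF(activity 5) = deadline - sum of successor durations
Successors: activities 6 through 7 with durations [5, 8]
Sum of successor durations = 13
LF = 42 - 13 = 29

29


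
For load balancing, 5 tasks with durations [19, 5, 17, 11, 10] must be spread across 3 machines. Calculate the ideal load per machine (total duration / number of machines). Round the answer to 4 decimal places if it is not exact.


Total processing time = 19 + 5 + 17 + 11 + 10 = 62
Number of machines = 3
Ideal balanced load = 62 / 3 = 20.6667

20.6667


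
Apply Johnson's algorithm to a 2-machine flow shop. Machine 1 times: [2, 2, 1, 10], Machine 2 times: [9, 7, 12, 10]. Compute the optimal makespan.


Apply Johnson's rule:
  Group 1 (a <= b): [(3, 1, 12), (1, 2, 9), (2, 2, 7), (4, 10, 10)]
  Group 2 (a > b): []
Optimal job order: [3, 1, 2, 4]
Schedule:
  Job 3: M1 done at 1, M2 done at 13
  Job 1: M1 done at 3, M2 done at 22
  Job 2: M1 done at 5, M2 done at 29
  Job 4: M1 done at 15, M2 done at 39
Makespan = 39

39


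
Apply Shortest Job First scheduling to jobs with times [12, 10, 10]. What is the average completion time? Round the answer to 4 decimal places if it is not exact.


SJF order (ascending): [10, 10, 12]
Completion times:
  Job 1: burst=10, C=10
  Job 2: burst=10, C=20
  Job 3: burst=12, C=32
Average completion = 62/3 = 20.6667

20.6667


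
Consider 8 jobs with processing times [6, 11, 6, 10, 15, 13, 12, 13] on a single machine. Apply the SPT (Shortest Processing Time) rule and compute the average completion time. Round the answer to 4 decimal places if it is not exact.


Sort jobs by processing time (SPT order): [6, 6, 10, 11, 12, 13, 13, 15]
Compute completion times sequentially:
  Job 1: processing = 6, completes at 6
  Job 2: processing = 6, completes at 12
  Job 3: processing = 10, completes at 22
  Job 4: processing = 11, completes at 33
  Job 5: processing = 12, completes at 45
  Job 6: processing = 13, completes at 58
  Job 7: processing = 13, completes at 71
  Job 8: processing = 15, completes at 86
Sum of completion times = 333
Average completion time = 333/8 = 41.625

41.625


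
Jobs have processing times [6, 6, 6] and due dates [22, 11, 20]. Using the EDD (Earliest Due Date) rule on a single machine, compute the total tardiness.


Sort by due date (EDD order): [(6, 11), (6, 20), (6, 22)]
Compute completion times and tardiness:
  Job 1: p=6, d=11, C=6, tardiness=max(0,6-11)=0
  Job 2: p=6, d=20, C=12, tardiness=max(0,12-20)=0
  Job 3: p=6, d=22, C=18, tardiness=max(0,18-22)=0
Total tardiness = 0

0


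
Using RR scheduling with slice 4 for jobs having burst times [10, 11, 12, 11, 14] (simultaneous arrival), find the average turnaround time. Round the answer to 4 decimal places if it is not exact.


Time quantum = 4
Execution trace:
  J1 runs 4 units, time = 4
  J2 runs 4 units, time = 8
  J3 runs 4 units, time = 12
  J4 runs 4 units, time = 16
  J5 runs 4 units, time = 20
  J1 runs 4 units, time = 24
  J2 runs 4 units, time = 28
  J3 runs 4 units, time = 32
  J4 runs 4 units, time = 36
  J5 runs 4 units, time = 40
  J1 runs 2 units, time = 42
  J2 runs 3 units, time = 45
  J3 runs 4 units, time = 49
  J4 runs 3 units, time = 52
  J5 runs 4 units, time = 56
  J5 runs 2 units, time = 58
Finish times: [42, 45, 49, 52, 58]
Average turnaround = 246/5 = 49.2

49.2


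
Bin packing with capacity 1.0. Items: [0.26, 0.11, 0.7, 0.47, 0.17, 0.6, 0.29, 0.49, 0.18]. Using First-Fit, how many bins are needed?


Place items sequentially using First-Fit:
  Item 0.26 -> new Bin 1
  Item 0.11 -> Bin 1 (now 0.37)
  Item 0.7 -> new Bin 2
  Item 0.47 -> Bin 1 (now 0.84)
  Item 0.17 -> Bin 2 (now 0.87)
  Item 0.6 -> new Bin 3
  Item 0.29 -> Bin 3 (now 0.89)
  Item 0.49 -> new Bin 4
  Item 0.18 -> Bin 4 (now 0.67)
Total bins used = 4

4


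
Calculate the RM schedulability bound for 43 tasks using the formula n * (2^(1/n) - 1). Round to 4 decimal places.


Compute 2^(1/43) = 1.0162503252
Subtract 1: 1.0162503252 - 1 = 0.0162503252
Multiply by n: 43 * 0.0162503252 = 0.6987639836
Round to 4 dp: 0.6988

0.6988


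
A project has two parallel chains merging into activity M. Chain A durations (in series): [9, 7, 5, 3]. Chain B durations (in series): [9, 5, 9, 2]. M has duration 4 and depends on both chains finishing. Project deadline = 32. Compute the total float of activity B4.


Forward pass: ES(B4) = sum of predecessors on chain B = 23
EF = ES + duration = 23 + 2 = 25
Backward pass: LF(M) = deadline = 32; LS(M) = 32 - 4 = 28
LF(B4) = LS(M) - sum(successors on chain B) = 28 - 0 = 28
LS = LF - duration = 28 - 2 = 26
Total float = LS - ES = 26 - 23 = 3

3


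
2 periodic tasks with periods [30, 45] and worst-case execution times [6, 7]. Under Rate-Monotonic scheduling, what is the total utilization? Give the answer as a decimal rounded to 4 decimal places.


Compute individual utilizations (exact fractions):
  Task 1: C/T = 6/30 = 1/5 (approx. 0.2)
  Task 2: C/T = 7/45 (approx. 0.1556)
Total utilization U = 1/5 + 7/45 = 16/45
Rounded to 4 decimal places: U = 0.3556
RM (Liu & Layland) bound for 2 tasks = 0.828427; compare with U = 16/45 (approx. 0.355556)
U <= bound, so schedulable by RM sufficient condition.

0.3556


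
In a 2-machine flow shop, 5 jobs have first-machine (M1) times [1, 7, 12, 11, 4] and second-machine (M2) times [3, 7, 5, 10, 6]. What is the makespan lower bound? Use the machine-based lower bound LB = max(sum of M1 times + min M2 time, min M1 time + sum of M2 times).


LB1 = sum(M1 times) + min(M2 times) = 35 + 3 = 38
LB2 = min(M1 times) + sum(M2 times) = 1 + 31 = 32
Lower bound = max(LB1, LB2) = max(38, 32) = 38

38


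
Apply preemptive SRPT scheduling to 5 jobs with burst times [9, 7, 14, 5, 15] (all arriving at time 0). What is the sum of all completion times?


Since all jobs arrive at t=0, SRPT equals SPT ordering.
SPT order: [5, 7, 9, 14, 15]
Completion times:
  Job 1: p=5, C=5
  Job 2: p=7, C=12
  Job 3: p=9, C=21
  Job 4: p=14, C=35
  Job 5: p=15, C=50
Total completion time = 5 + 12 + 21 + 35 + 50 = 123

123


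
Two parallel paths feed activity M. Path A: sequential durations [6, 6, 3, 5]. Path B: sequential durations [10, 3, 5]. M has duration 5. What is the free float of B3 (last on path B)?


ES(B3) = sum of predecessors on chain B = 13
EF(B3) = ES + duration = 13 + 5 = 18
Successor of B3 is M. ES(M) = max(sum(A), sum(B)) = max(20, 18) = 20
Free float = ES(successor) - EF(current) = 20 - 18 = 2

2


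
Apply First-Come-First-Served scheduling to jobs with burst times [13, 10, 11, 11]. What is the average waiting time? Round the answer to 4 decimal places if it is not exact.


FCFS order (as given): [13, 10, 11, 11]
Waiting times:
  Job 1: wait = 0
  Job 2: wait = 13
  Job 3: wait = 23
  Job 4: wait = 34
Sum of waiting times = 70
Average waiting time = 70/4 = 17.5

17.5


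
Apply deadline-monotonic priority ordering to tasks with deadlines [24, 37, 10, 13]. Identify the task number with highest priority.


Sort tasks by relative deadline (ascending):
  Task 3: deadline = 10
  Task 4: deadline = 13
  Task 1: deadline = 24
  Task 2: deadline = 37
Priority order (highest first): [3, 4, 1, 2]
Highest priority task = 3

3


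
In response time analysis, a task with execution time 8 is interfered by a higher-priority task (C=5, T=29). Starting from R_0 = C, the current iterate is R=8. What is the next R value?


R_next = C + ceil(R_prev / T_hp) * C_hp
ceil(8 / 29) = ceil(0.2759) = 1
Interference = 1 * 5 = 5
R_next = 8 + 5 = 13

13


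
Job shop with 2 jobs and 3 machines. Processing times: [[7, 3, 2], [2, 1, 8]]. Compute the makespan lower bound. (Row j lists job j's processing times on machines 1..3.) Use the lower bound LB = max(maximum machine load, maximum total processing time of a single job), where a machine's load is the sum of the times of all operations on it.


Machine loads:
  Machine 1: 7 + 2 = 9
  Machine 2: 3 + 1 = 4
  Machine 3: 2 + 8 = 10
Max machine load = 10
Job totals:
  Job 1: 12
  Job 2: 11
Max job total = 12
Lower bound = max(10, 12) = 12

12


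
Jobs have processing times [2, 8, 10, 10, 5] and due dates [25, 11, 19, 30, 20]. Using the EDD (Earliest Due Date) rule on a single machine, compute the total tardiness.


Sort by due date (EDD order): [(8, 11), (10, 19), (5, 20), (2, 25), (10, 30)]
Compute completion times and tardiness:
  Job 1: p=8, d=11, C=8, tardiness=max(0,8-11)=0
  Job 2: p=10, d=19, C=18, tardiness=max(0,18-19)=0
  Job 3: p=5, d=20, C=23, tardiness=max(0,23-20)=3
  Job 4: p=2, d=25, C=25, tardiness=max(0,25-25)=0
  Job 5: p=10, d=30, C=35, tardiness=max(0,35-30)=5
Total tardiness = 8

8


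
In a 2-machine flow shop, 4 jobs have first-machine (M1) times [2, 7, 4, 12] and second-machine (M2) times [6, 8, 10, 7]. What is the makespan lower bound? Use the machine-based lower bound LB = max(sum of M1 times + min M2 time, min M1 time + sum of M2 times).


LB1 = sum(M1 times) + min(M2 times) = 25 + 6 = 31
LB2 = min(M1 times) + sum(M2 times) = 2 + 31 = 33
Lower bound = max(LB1, LB2) = max(31, 33) = 33

33


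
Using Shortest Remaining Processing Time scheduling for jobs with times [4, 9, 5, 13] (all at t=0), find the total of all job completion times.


Since all jobs arrive at t=0, SRPT equals SPT ordering.
SPT order: [4, 5, 9, 13]
Completion times:
  Job 1: p=4, C=4
  Job 2: p=5, C=9
  Job 3: p=9, C=18
  Job 4: p=13, C=31
Total completion time = 4 + 9 + 18 + 31 = 62

62


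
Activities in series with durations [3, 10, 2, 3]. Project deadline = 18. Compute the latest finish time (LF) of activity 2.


LF(activity 2) = deadline - sum of successor durations
Successors: activities 3 through 4 with durations [2, 3]
Sum of successor durations = 5
LF = 18 - 5 = 13

13


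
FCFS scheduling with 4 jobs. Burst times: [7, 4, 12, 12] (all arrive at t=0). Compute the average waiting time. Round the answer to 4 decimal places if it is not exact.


FCFS order (as given): [7, 4, 12, 12]
Waiting times:
  Job 1: wait = 0
  Job 2: wait = 7
  Job 3: wait = 11
  Job 4: wait = 23
Sum of waiting times = 41
Average waiting time = 41/4 = 10.25

10.25


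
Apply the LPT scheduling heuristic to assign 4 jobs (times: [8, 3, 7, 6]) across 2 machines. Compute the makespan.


Sort jobs in decreasing order (LPT): [8, 7, 6, 3]
Assign each job to the least loaded machine:
  Machine 1: jobs [8, 3], load = 11
  Machine 2: jobs [7, 6], load = 13
Makespan = max load = 13

13


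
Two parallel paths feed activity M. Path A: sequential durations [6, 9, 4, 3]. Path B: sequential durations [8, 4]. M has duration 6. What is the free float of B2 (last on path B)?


ES(B2) = sum of predecessors on chain B = 8
EF(B2) = ES + duration = 8 + 4 = 12
Successor of B2 is M. ES(M) = max(sum(A), sum(B)) = max(22, 12) = 22
Free float = ES(successor) - EF(current) = 22 - 12 = 10

10


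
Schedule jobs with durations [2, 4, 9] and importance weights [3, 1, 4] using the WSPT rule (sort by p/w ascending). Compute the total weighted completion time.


Compute p/w ratios and sort ascending (WSPT): [(2, 3), (9, 4), (4, 1)]
Compute weighted completion times:
  Job (p=2,w=3): C=2, w*C=3*2=6
  Job (p=9,w=4): C=11, w*C=4*11=44
  Job (p=4,w=1): C=15, w*C=1*15=15
Total weighted completion time = 65

65


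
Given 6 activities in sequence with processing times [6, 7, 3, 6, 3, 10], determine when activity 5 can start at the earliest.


Activity 5 starts after activities 1 through 4 complete.
Predecessor durations: [6, 7, 3, 6]
ES = 6 + 7 + 3 + 6 = 22

22


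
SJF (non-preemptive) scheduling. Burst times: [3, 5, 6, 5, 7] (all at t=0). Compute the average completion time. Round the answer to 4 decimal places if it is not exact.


SJF order (ascending): [3, 5, 5, 6, 7]
Completion times:
  Job 1: burst=3, C=3
  Job 2: burst=5, C=8
  Job 3: burst=5, C=13
  Job 4: burst=6, C=19
  Job 5: burst=7, C=26
Average completion = 69/5 = 13.8

13.8


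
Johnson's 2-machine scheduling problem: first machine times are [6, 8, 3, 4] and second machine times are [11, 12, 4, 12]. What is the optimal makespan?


Apply Johnson's rule:
  Group 1 (a <= b): [(3, 3, 4), (4, 4, 12), (1, 6, 11), (2, 8, 12)]
  Group 2 (a > b): []
Optimal job order: [3, 4, 1, 2]
Schedule:
  Job 3: M1 done at 3, M2 done at 7
  Job 4: M1 done at 7, M2 done at 19
  Job 1: M1 done at 13, M2 done at 30
  Job 2: M1 done at 21, M2 done at 42
Makespan = 42

42


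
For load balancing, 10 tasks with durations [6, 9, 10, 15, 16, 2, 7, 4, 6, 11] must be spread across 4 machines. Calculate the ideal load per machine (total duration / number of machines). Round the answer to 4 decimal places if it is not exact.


Total processing time = 6 + 9 + 10 + 15 + 16 + 2 + 7 + 4 + 6 + 11 = 86
Number of machines = 4
Ideal balanced load = 86 / 4 = 21.5

21.5


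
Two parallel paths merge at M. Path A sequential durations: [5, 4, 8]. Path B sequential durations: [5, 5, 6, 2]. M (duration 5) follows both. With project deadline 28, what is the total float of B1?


Forward pass: ES(B1) = sum of predecessors on chain B = 0
EF = ES + duration = 0 + 5 = 5
Backward pass: LF(M) = deadline = 28; LS(M) = 28 - 5 = 23
LF(B1) = LS(M) - sum(successors on chain B) = 23 - 13 = 10
LS = LF - duration = 10 - 5 = 5
Total float = LS - ES = 5 - 0 = 5

5


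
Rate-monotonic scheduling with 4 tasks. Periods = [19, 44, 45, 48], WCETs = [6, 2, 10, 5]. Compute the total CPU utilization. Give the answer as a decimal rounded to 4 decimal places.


Compute individual utilizations (exact fractions):
  Task 1: C/T = 6/19 (approx. 0.3158)
  Task 2: C/T = 2/44 = 1/22 (approx. 0.0455)
  Task 3: C/T = 10/45 = 2/9 (approx. 0.2222)
  Task 4: C/T = 5/48 (approx. 0.1042)
Total utilization U = 6/19 + 1/22 + 2/9 + 5/48 = 20695/30096
Rounded to 4 decimal places: U = 0.6876
RM (Liu & Layland) bound for 4 tasks = 0.756828; compare with U = 20695/30096 (approx. 0.687633)
U <= bound, so schedulable by RM sufficient condition.

0.6876


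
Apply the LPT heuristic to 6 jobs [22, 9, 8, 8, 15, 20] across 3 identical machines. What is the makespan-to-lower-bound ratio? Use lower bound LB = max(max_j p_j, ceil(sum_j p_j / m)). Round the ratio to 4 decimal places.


LPT order: [22, 20, 15, 9, 8, 8]
Machine loads after assignment: [30, 28, 24]
LPT makespan = 30
Lower bound = max(max_job, ceil(total/3)) = max(22, 28) = 28
Ratio = 30 / 28 = 1.0714

1.0714


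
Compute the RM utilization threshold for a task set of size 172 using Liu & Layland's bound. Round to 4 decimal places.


Compute 2^(1/172) = 1.0040380565
Subtract 1: 1.0040380565 - 1 = 0.0040380565
Multiply by n: 172 * 0.0040380565 = 0.6945457180
Round to 4 dp: 0.6945

0.6945


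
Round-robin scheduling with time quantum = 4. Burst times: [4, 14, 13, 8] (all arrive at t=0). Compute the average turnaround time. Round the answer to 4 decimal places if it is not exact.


Time quantum = 4
Execution trace:
  J1 runs 4 units, time = 4
  J2 runs 4 units, time = 8
  J3 runs 4 units, time = 12
  J4 runs 4 units, time = 16
  J2 runs 4 units, time = 20
  J3 runs 4 units, time = 24
  J4 runs 4 units, time = 28
  J2 runs 4 units, time = 32
  J3 runs 4 units, time = 36
  J2 runs 2 units, time = 38
  J3 runs 1 units, time = 39
Finish times: [4, 38, 39, 28]
Average turnaround = 109/4 = 27.25

27.25


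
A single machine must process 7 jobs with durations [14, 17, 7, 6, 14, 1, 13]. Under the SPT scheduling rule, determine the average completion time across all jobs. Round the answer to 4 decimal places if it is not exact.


Sort jobs by processing time (SPT order): [1, 6, 7, 13, 14, 14, 17]
Compute completion times sequentially:
  Job 1: processing = 1, completes at 1
  Job 2: processing = 6, completes at 7
  Job 3: processing = 7, completes at 14
  Job 4: processing = 13, completes at 27
  Job 5: processing = 14, completes at 41
  Job 6: processing = 14, completes at 55
  Job 7: processing = 17, completes at 72
Sum of completion times = 217
Average completion time = 217/7 = 31.0

31.0


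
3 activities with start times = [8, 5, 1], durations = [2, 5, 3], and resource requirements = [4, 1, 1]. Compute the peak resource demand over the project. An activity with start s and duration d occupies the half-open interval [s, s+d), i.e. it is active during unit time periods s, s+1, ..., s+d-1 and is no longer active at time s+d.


Each activity i is active on [start_i, start_i + duration_i).
Compute total resource usage per time slot:
  t=0: active resources = [], total = 0
  t=1: active resources = [1], total = 1
  t=2: active resources = [1], total = 1
  t=3: active resources = [1], total = 1
  t=4: active resources = [], total = 0
  t=5: active resources = [1], total = 1
  t=6: active resources = [1], total = 1
  t=7: active resources = [1], total = 1
  t=8: active resources = [4, 1], total = 5
  t=9: active resources = [4, 1], total = 5
Peak resource demand = 5

5


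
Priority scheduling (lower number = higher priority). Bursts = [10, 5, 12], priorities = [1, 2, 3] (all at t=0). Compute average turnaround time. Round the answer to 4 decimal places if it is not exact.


Sort by priority (ascending = highest first):
Order: [(1, 10), (2, 5), (3, 12)]
Completion times:
  Priority 1, burst=10, C=10
  Priority 2, burst=5, C=15
  Priority 3, burst=12, C=27
Average turnaround = 52/3 = 17.3333

17.3333


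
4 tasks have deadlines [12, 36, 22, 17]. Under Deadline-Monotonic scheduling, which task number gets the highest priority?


Sort tasks by relative deadline (ascending):
  Task 1: deadline = 12
  Task 4: deadline = 17
  Task 3: deadline = 22
  Task 2: deadline = 36
Priority order (highest first): [1, 4, 3, 2]
Highest priority task = 1

1


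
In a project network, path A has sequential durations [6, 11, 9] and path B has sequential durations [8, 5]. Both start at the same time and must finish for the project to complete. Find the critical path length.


Path A total = 6 + 11 + 9 = 26
Path B total = 8 + 5 = 13
Critical path = longest path = max(26, 13) = 26

26


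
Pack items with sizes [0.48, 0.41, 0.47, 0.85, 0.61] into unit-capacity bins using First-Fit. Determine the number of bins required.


Place items sequentially using First-Fit:
  Item 0.48 -> new Bin 1
  Item 0.41 -> Bin 1 (now 0.89)
  Item 0.47 -> new Bin 2
  Item 0.85 -> new Bin 3
  Item 0.61 -> new Bin 4
Total bins used = 4

4


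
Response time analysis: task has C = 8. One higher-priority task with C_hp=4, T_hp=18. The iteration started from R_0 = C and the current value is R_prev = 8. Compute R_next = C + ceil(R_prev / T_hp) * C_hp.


R_next = C + ceil(R_prev / T_hp) * C_hp
ceil(8 / 18) = ceil(0.4444) = 1
Interference = 1 * 4 = 4
R_next = 8 + 4 = 12

12


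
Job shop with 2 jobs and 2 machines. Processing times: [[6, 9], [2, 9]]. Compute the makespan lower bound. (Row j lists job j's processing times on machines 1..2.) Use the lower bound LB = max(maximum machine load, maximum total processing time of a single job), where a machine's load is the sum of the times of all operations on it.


Machine loads:
  Machine 1: 6 + 2 = 8
  Machine 2: 9 + 9 = 18
Max machine load = 18
Job totals:
  Job 1: 15
  Job 2: 11
Max job total = 15
Lower bound = max(18, 15) = 18

18


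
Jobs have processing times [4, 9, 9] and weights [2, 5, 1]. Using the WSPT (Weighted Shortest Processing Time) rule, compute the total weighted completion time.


Compute p/w ratios and sort ascending (WSPT): [(9, 5), (4, 2), (9, 1)]
Compute weighted completion times:
  Job (p=9,w=5): C=9, w*C=5*9=45
  Job (p=4,w=2): C=13, w*C=2*13=26
  Job (p=9,w=1): C=22, w*C=1*22=22
Total weighted completion time = 93

93


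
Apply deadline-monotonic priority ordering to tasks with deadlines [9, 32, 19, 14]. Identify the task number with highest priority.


Sort tasks by relative deadline (ascending):
  Task 1: deadline = 9
  Task 4: deadline = 14
  Task 3: deadline = 19
  Task 2: deadline = 32
Priority order (highest first): [1, 4, 3, 2]
Highest priority task = 1

1


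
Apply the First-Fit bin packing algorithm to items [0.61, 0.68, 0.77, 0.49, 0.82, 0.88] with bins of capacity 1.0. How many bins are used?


Place items sequentially using First-Fit:
  Item 0.61 -> new Bin 1
  Item 0.68 -> new Bin 2
  Item 0.77 -> new Bin 3
  Item 0.49 -> new Bin 4
  Item 0.82 -> new Bin 5
  Item 0.88 -> new Bin 6
Total bins used = 6

6


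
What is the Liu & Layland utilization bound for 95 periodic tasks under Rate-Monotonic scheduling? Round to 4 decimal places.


Compute 2^(1/95) = 1.0073229689
Subtract 1: 1.0073229689 - 1 = 0.0073229689
Multiply by n: 95 * 0.0073229689 = 0.6956820455
Round to 4 dp: 0.6957

0.6957


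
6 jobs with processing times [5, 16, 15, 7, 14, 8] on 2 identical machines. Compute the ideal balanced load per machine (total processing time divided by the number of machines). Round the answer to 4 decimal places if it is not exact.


Total processing time = 5 + 16 + 15 + 7 + 14 + 8 = 65
Number of machines = 2
Ideal balanced load = 65 / 2 = 32.5

32.5


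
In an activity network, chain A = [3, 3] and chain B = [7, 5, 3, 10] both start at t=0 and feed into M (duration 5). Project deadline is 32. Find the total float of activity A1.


Forward pass: ES(A1) = sum of predecessors on chain A = 0
EF = ES + duration = 0 + 3 = 3
Backward pass: LF(M) = deadline = 32; LS(M) = 32 - 5 = 27
LF(A1) = LS(M) - sum(successors on chain A) = 27 - 3 = 24
LS = LF - duration = 24 - 3 = 21
Total float = LS - ES = 21 - 0 = 21

21


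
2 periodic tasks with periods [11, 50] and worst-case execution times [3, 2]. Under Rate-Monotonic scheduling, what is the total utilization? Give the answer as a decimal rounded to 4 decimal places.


Compute individual utilizations (exact fractions):
  Task 1: C/T = 3/11 (approx. 0.2727)
  Task 2: C/T = 2/50 = 1/25 (approx. 0.04)
Total utilization U = 3/11 + 1/25 = 86/275
Rounded to 4 decimal places: U = 0.3127
RM (Liu & Layland) bound for 2 tasks = 0.828427; compare with U = 86/275 (approx. 0.312727)
U <= bound, so schedulable by RM sufficient condition.

0.3127


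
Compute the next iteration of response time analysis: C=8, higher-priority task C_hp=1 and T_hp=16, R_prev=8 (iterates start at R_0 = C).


R_next = C + ceil(R_prev / T_hp) * C_hp
ceil(8 / 16) = ceil(0.5) = 1
Interference = 1 * 1 = 1
R_next = 8 + 1 = 9

9


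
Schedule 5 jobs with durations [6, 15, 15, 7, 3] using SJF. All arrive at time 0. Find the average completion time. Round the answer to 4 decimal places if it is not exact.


SJF order (ascending): [3, 6, 7, 15, 15]
Completion times:
  Job 1: burst=3, C=3
  Job 2: burst=6, C=9
  Job 3: burst=7, C=16
  Job 4: burst=15, C=31
  Job 5: burst=15, C=46
Average completion = 105/5 = 21.0

21.0


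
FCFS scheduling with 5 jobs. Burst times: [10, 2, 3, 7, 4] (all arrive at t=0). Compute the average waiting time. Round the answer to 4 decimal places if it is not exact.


FCFS order (as given): [10, 2, 3, 7, 4]
Waiting times:
  Job 1: wait = 0
  Job 2: wait = 10
  Job 3: wait = 12
  Job 4: wait = 15
  Job 5: wait = 22
Sum of waiting times = 59
Average waiting time = 59/5 = 11.8

11.8


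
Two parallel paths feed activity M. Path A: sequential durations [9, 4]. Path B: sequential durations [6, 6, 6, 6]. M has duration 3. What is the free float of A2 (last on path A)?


ES(A2) = sum of predecessors on chain A = 9
EF(A2) = ES + duration = 9 + 4 = 13
Successor of A2 is M. ES(M) = max(sum(A), sum(B)) = max(13, 24) = 24
Free float = ES(successor) - EF(current) = 24 - 13 = 11

11


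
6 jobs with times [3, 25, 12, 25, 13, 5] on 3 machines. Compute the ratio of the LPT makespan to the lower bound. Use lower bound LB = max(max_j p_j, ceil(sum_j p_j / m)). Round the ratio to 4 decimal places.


LPT order: [25, 25, 13, 12, 5, 3]
Machine loads after assignment: [30, 28, 25]
LPT makespan = 30
Lower bound = max(max_job, ceil(total/3)) = max(25, 28) = 28
Ratio = 30 / 28 = 1.0714

1.0714


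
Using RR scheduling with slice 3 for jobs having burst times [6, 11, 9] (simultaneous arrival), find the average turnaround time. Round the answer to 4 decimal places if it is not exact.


Time quantum = 3
Execution trace:
  J1 runs 3 units, time = 3
  J2 runs 3 units, time = 6
  J3 runs 3 units, time = 9
  J1 runs 3 units, time = 12
  J2 runs 3 units, time = 15
  J3 runs 3 units, time = 18
  J2 runs 3 units, time = 21
  J3 runs 3 units, time = 24
  J2 runs 2 units, time = 26
Finish times: [12, 26, 24]
Average turnaround = 62/3 = 20.6667

20.6667


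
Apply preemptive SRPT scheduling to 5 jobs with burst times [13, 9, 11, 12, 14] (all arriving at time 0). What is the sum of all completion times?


Since all jobs arrive at t=0, SRPT equals SPT ordering.
SPT order: [9, 11, 12, 13, 14]
Completion times:
  Job 1: p=9, C=9
  Job 2: p=11, C=20
  Job 3: p=12, C=32
  Job 4: p=13, C=45
  Job 5: p=14, C=59
Total completion time = 9 + 20 + 32 + 45 + 59 = 165

165


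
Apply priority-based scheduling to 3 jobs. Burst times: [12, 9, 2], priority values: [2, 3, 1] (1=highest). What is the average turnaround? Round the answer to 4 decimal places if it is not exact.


Sort by priority (ascending = highest first):
Order: [(1, 2), (2, 12), (3, 9)]
Completion times:
  Priority 1, burst=2, C=2
  Priority 2, burst=12, C=14
  Priority 3, burst=9, C=23
Average turnaround = 39/3 = 13.0

13.0


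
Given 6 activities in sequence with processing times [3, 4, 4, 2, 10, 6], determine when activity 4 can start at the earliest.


Activity 4 starts after activities 1 through 3 complete.
Predecessor durations: [3, 4, 4]
ES = 3 + 4 + 4 = 11

11
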